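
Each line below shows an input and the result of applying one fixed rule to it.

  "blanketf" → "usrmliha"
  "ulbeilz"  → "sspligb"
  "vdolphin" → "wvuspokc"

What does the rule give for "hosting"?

Looking at the pairs, the operation is to shift every letter 7 places forward in the alphabet (wrapping around), then sort the characters into reverse alphabetical order.
Doing the same to "hosting": "zvupona".
(Check on "ulbeilz": → "bsilpsg" → "sspligb" ✓)

zvupona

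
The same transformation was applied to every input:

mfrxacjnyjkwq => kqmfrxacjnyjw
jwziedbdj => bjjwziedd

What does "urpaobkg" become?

The transformation: move the last 2 characters to the front (rotate right by 2), then swap the first and last characters.
On "urpaobkg": the first step gives "kgurpaob", and the second then gives "bgurpaok".

bgurpaok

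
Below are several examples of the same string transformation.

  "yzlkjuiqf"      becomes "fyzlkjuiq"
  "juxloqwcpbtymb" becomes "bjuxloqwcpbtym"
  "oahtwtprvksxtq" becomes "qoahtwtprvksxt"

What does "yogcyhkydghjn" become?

The rule is to move the last character to the front.
Applying that to "yogcyhkydghjn" gives "nyogcyhkydghj".

nyogcyhkydghj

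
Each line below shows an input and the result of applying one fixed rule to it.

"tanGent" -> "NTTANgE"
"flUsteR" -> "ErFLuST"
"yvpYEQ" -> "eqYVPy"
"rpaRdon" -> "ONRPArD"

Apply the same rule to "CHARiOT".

otcharI

The rule is to move the last 2 characters to the front (rotate right by 2), then flip the case of every letter.
Starting from "CHARiOT": after the first operation, "OTCHARi"; after the second, "otcharI".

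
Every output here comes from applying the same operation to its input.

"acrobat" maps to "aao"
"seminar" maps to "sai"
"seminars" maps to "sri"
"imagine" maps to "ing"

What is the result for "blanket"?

ben

In each case the input is transformed by: take characters alternately from the front and the back (1st, last, 2nd, 2nd-last, ...), then keep one character in every 3, starting at position 1 (positions 1st, 4th, 7th, ...).
Starting from "blanket": after the first operation, "btleakn"; after the second, "ben".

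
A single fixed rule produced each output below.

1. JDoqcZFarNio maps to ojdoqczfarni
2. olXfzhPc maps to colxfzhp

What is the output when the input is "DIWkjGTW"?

wdiwkjgt

In each case the input is transformed by: move the last character to the front, then convert every letter to lowercase.
On "DIWkjGTW": the first step gives "WDIWkjGT", and the second then gives "wdiwkjgt".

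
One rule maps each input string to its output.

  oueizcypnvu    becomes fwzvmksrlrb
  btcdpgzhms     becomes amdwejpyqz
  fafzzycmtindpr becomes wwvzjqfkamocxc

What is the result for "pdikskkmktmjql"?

hphhjhqjgnimaf

What's happening: shift every letter 3 places backward in the alphabet (wrapping around), then move the first 3 characters to the end (rotate left by 3).
For "pdikskkmktmjql", step one produces "mafhphhjhqjgni"; step two turns that into "hphhjhqjgnimaf".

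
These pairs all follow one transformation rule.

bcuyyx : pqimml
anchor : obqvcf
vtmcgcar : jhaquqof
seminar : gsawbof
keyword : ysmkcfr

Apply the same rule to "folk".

What's happening: shift every letter 12 places backward in the alphabet (wrapping around).
"folk" → "tczy".

tczy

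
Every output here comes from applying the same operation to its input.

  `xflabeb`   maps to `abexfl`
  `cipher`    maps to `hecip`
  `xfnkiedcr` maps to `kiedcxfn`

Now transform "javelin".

The transformation: delete the last character, then move the first 3 characters to the end (rotate left by 3).
On "javelin": the first step gives "javeli", and the second then gives "elijav".

elijav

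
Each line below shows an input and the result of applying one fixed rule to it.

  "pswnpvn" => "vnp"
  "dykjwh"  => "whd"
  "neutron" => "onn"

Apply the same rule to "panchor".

orp

In each case the input is transformed by: move the first character to the end, then keep only the last 3 characters.
Applying that to "panchor" gives "orp".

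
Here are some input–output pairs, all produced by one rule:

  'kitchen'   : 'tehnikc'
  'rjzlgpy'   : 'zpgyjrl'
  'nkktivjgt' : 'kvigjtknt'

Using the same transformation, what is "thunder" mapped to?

The rule is to swap each adjacent pair of characters (1↔2, 3↔4, ...), then move the first 3 characters to the end (rotate left by 3).
On "thunder": the first step gives "htnuedr", and the second then gives "uedrhtn".

uedrhtn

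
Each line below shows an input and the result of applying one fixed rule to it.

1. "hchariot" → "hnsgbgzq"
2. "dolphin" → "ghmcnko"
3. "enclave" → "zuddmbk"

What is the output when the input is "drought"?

fgscqnt

Each output is the input with this applied: shift every letter 1 place backward in the alphabet (wrapping around), then move the last 3 characters to the front (rotate right by 3).
For "drought", step one produces "cqntfgs"; step two turns that into "fgscqnt".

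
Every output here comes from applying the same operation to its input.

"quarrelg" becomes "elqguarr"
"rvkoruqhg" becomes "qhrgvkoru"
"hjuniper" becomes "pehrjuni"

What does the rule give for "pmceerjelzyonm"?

In each case the input is transformed by: swap the first and last characters, then move the last 3 characters to the front (rotate right by 3).
For "pmceerjelzyonm", step one produces "mmceerjelzyonp"; step two turns that into "onpmmceerjelzy".

onpmmceerjelzy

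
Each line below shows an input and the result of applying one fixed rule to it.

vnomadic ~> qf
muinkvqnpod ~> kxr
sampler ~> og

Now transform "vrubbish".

wk

The rule is to shift every letter 2 places forward in the alphabet (wrapping around), then keep one character in every 3, starting at position 3 (positions 3rd, 6th, 9th, ...).
Starting from "vrubbish": after the first operation, "xtwddkuj"; after the second, "wk".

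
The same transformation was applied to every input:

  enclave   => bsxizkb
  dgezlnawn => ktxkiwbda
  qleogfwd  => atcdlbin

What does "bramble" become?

biyjxoy

Rule — shift every letter 3 places backward in the alphabet (wrapping around), then reverse the string.
For "bramble", step one produces "yoxjyib"; step two turns that into "biyjxoy".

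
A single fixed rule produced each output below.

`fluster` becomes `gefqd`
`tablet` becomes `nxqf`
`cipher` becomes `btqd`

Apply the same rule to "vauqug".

gcgs

The rule is to shift every letter 12 places forward in the alphabet (wrapping around), then delete the first 2 characters.
Starting from "vauqug": after the first operation, "hmgcgs"; after the second, "gcgs".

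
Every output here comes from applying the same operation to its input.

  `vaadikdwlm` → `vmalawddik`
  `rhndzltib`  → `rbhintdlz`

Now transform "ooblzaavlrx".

oxorbllvzaa

Looking at the pairs, the operation is to take characters alternately from the front and the back (1st, last, 2nd, 2nd-last, ...).
"ooblzaavlrx" → "oxorbllvzaa".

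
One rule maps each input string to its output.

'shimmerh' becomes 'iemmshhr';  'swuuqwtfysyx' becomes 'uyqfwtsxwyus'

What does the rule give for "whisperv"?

iespwvhr

Looking at the pairs, the operation is to take characters alternately from the front and the back (1st, last, 2nd, 2nd-last, ...), then swap the front and back halves of the string.
For "whisperv", step one produces "wvhriesp"; step two turns that into "iespwvhr".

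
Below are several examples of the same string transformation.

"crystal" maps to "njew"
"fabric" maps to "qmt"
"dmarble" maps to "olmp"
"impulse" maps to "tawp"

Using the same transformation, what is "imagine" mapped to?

tltp

In each case the input is transformed by: keep every other character starting from the first (positions 1st, 3rd, 5th, ...), then shift every letter 11 places forward in the alphabet (wrapping around).
For "imagine", step one produces "iaie"; step two turns that into "tltp".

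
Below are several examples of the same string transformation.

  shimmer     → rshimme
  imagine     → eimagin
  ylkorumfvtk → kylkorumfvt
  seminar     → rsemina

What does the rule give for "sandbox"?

xsandbo

The pattern: move the last character to the front.
For "sandbox" the result is "xsandbo".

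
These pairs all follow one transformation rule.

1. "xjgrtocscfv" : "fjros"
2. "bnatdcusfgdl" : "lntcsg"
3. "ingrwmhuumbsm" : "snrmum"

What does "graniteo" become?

The rule is to keep every other character starting from the second (positions 2nd, 4th, 6th, ...), then move the last character to the front.
Applying both steps to "graniteo": "rnto", then "ornt".

ornt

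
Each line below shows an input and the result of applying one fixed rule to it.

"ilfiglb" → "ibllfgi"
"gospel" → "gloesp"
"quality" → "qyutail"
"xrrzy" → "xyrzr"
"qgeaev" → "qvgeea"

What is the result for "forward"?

fdorraw

The pattern: take characters alternately from the front and the back (1st, last, 2nd, 2nd-last, ...).
So "forward" becomes "fdorraw".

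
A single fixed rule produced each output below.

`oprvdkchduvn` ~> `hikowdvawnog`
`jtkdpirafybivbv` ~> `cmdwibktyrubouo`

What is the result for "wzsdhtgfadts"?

The pattern: shift every letter 7 places backward in the alphabet (wrapping around).
So "wzsdhtgfadts" becomes "pslwamzytwml".

pslwamzytwml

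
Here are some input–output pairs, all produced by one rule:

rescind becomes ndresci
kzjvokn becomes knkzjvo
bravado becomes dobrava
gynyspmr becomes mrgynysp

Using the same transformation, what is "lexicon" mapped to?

onlexic

In each case the input is transformed by: move the last 2 characters to the front (rotate right by 2).
Doing the same to "lexicon": "onlexic".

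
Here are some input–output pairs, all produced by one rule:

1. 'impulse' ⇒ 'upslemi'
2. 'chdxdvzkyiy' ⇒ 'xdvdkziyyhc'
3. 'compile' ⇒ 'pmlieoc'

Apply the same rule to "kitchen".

ctehnik

What's happening: swap each adjacent pair of characters (1↔2, 3↔4, ...), then move the first 2 characters to the end (rotate left by 2).
So "kitchen" becomes "ctehnik".
(Check on "impulse": → "miupsle" → "upslemi" ✓)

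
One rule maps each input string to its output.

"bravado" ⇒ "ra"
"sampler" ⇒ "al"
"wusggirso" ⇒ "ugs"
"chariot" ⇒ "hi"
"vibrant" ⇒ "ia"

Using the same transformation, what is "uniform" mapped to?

The rule is to keep one character in every 3, starting at position 2 (positions 2nd, 5th, 8th, ...).
Applying that to "uniform" gives "no".

no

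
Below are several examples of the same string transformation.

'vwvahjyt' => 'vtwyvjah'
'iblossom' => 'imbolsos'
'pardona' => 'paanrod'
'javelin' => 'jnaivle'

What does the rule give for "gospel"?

gloesp

The rule is to take characters alternately from the front and the back (1st, last, 2nd, 2nd-last, ...).
Applying that to "gospel" gives "gloesp".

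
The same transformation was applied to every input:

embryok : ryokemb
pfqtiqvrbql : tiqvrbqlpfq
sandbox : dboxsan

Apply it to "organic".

Each output is the input with this applied: move the first 3 characters to the end (rotate left by 3).
So "organic" becomes "anicorg".

anicorg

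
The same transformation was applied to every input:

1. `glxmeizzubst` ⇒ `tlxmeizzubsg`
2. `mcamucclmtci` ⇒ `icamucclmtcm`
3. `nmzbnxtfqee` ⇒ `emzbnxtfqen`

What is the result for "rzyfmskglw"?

wzyfmskglr

The pattern: swap the first and last characters.
"rzyfmskglw" → "wzyfmskglr".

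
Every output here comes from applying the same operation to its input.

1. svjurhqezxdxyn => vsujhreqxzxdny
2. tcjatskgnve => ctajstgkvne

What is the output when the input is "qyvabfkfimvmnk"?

Each output is the input with this applied: swap each adjacent pair of characters (1↔2, 3↔4, ...).
Applying that to "qyvabfkfimvmnk" gives "yqavfbfkmimvkn".

yqavfbfkmimvkn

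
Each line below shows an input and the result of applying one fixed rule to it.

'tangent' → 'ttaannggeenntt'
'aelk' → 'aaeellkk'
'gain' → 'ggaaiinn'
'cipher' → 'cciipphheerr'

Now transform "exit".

Looking at the pairs, the operation is to double every character.
Doing the same to "exit": "eexxiitt".

eexxiitt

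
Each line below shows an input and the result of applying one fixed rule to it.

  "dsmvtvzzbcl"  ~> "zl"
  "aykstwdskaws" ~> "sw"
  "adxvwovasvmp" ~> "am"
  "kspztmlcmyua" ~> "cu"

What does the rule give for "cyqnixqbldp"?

bp

Rule — keep one character in every 3, starting at position 2 (positions 2nd, 5th, 8th, ...), then keep only the last 2 characters.
On "cyqnixqbldp": the first step gives "yibp", and the second then gives "bp".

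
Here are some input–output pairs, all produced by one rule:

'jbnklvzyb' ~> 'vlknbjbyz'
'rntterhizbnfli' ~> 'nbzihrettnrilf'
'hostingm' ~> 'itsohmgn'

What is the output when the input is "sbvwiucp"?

iwvbspcu

The transformation: move the last 3 characters to the front (rotate right by 3), then reverse the string.
On "sbvwiucp": the first step gives "ucpsbvwi", and the second then gives "iwvbspcu".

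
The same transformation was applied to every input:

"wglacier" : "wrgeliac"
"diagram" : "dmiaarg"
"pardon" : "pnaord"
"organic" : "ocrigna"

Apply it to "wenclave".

The pattern: take characters alternately from the front and the back (1st, last, 2nd, 2nd-last, ...).
So "wenclave" becomes "weevnacl".

weevnacl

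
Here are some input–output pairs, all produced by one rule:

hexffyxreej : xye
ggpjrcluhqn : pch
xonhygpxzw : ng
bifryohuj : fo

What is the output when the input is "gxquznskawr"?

Each output is the input with this applied: delete the last 2 characters, then keep one character in every 3, starting at position 3 (positions 3rd, 6th, 9th, ...).
On "gxquznskawr": the first step gives "gxquznska", and the second then gives "qna".

qna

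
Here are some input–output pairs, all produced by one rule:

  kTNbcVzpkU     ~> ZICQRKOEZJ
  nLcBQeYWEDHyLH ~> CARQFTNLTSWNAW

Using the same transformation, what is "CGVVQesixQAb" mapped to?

Looking at the pairs, the operation is to shift every letter 11 places backward in the alphabet (wrapping around), then convert every letter to uppercase.
Working it through for "CGVVQesixQAb": intermediate "RVKKFthxmFPq", final "RVKKFTHXMFPQ".

RVKKFTHXMFPQ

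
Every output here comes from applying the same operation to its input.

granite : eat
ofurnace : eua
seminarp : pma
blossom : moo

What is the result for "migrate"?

The rule is to move the last character to the front, then keep one character in every 3, starting at position 1 (positions 1st, 4th, 7th, ...).
For "migrate", step one produces "emigrat"; step two turns that into "egt".

egt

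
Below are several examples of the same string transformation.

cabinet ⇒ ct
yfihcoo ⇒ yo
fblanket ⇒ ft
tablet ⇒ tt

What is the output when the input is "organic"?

What's happening: take characters alternately from the front and the back (1st, last, 2nd, 2nd-last, ...), then keep only the first 2 characters.
For "organic", step one produces "ocrigna"; step two turns that into "oc".
(Check on "fblanket": → "ftbelkan" → "ft" ✓)

oc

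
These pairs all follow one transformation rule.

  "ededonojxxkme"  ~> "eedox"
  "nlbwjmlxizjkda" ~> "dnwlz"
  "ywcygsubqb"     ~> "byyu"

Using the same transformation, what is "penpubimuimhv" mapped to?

vppii

Looking at the pairs, the operation is to keep one character in every 3, starting at position 1 (positions 1st, 4th, 7th, ...), then move the last character to the front.
On "penpubimuimhv": the first step gives "ppiiv", and the second then gives "vppii".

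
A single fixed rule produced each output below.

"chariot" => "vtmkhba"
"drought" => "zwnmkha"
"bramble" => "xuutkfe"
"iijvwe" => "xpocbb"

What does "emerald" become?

xxwtkfe

The rule is to shift every letter 7 places backward in the alphabet (wrapping around), then sort the characters into reverse alphabetical order.
On "emerald" that produces "xxwtkfe".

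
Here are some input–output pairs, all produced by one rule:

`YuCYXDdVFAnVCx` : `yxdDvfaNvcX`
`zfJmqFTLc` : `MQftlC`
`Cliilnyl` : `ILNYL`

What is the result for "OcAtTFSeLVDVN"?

TtfsElvdvn

The pattern: flip the case of every letter, then delete the first 3 characters.
On "OcAtTFSeLVDVN" that produces "TtfsElvdvn".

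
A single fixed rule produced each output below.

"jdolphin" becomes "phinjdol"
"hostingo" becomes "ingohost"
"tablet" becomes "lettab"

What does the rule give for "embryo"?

ryoemb

The pattern: swap the front and back halves of the string.
Doing the same to "embryo": "ryoemb".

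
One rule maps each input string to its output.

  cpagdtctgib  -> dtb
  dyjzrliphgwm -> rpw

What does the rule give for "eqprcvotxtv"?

ctv

Looking at the pairs, the operation is to delete the first 2 characters, then keep one character in every 3, starting at position 3 (positions 3rd, 6th, 9th, ...).
Applying both steps to "eqprcvotxtv": "prcvotxtv", then "ctv".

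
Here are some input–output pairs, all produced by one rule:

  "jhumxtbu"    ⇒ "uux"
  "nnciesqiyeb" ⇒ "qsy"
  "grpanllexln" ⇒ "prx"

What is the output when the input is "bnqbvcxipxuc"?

Looking at the pairs, the operation is to sort the characters into alphabetical order, then keep only the last 3 characters.
"bnqbvcxipxuc" → "bbccinpquvxx" → "vxx".

vxx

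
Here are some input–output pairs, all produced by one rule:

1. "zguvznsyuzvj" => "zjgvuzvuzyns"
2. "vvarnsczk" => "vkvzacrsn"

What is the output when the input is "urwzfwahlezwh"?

uhrwwzzeflwha

In each case the input is transformed by: take characters alternately from the front and the back (1st, last, 2nd, 2nd-last, ...).
"urwzfwahlezwh" → "uhrwwzzeflwha".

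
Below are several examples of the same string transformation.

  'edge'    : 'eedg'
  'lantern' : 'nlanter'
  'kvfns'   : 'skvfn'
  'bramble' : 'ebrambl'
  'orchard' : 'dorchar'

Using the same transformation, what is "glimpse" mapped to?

Rule — move the last character to the front.
So "glimpse" becomes "eglimps".

eglimps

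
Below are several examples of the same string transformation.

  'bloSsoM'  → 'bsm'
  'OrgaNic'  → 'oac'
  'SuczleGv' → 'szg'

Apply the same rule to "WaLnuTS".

wns

Rule — keep one character in every 3, starting at position 1 (positions 1st, 4th, 7th, ...), then convert every letter to lowercase.
So "WaLnuTS" becomes "wns".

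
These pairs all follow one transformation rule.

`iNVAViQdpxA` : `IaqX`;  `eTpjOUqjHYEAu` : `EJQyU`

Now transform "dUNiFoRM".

DIr

Looking at the pairs, the operation is to keep one character in every 3, starting at position 1 (positions 1st, 4th, 7th, ...), then flip the case of every letter.
On "dUNiFoRM": the first step gives "diR", and the second then gives "DIr".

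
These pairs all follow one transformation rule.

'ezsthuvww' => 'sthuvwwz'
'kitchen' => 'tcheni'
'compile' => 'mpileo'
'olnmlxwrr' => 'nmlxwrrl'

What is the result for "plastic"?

asticl

Looking at the pairs, the operation is to delete the first character, then move the first character to the end.
On "plastic": the first step gives "lastic", and the second then gives "asticl".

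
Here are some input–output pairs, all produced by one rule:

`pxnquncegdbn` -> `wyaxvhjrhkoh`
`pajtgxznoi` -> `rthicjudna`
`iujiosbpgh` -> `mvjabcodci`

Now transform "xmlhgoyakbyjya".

uevsdsurgfbais

Looking at the pairs, the operation is to shift every letter 6 places backward in the alphabet (wrapping around), then swap the front and back halves of the string.
On "xmlhgoyakbyjya": the first step gives "rgfbaisuevsdsu", and the second then gives "uevsdsurgfbais".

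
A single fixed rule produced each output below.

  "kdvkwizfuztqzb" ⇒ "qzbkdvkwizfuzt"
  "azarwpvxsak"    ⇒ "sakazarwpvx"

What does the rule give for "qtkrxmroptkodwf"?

The rule is to move the last 3 characters to the front (rotate right by 3).
So "qtkrxmroptkodwf" becomes "dwfqtkrxmroptko".

dwfqtkrxmroptko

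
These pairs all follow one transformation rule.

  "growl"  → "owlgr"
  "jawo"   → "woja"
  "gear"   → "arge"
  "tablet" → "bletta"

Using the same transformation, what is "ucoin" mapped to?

Each output is the input with this applied: move the first 2 characters to the end (rotate left by 2).
On "ucoin" that produces "oinuc".

oinuc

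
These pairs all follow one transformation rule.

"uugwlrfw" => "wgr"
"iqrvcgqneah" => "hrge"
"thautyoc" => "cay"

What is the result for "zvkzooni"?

The pattern: move the last 2 characters to the front (rotate right by 2), then keep one character in every 3, starting at position 2 (positions 2nd, 5th, 8th, ...).
On "zvkzooni": the first step gives "nizvkzoo", and the second then gives "iko".
(Check on "thautyoc": → "octhauty" → "cay" ✓)

iko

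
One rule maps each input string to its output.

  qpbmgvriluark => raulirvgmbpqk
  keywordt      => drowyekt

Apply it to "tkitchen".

ehctiktn

The pattern: reverse the string, then move the first character to the end.
Starting from "tkitchen": after the first operation, "nehctikt"; after the second, "ehctiktn".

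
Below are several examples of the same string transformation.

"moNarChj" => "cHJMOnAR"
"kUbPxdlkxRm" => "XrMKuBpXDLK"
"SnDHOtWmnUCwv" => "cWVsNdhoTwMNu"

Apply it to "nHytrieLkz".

The transformation: flip the case of every letter, then move the last 3 characters to the front (rotate right by 3).
Working it through for "nHytrieLkz": intermediate "NhYTRIElKZ", final "lKZNhYTRIE".

lKZNhYTRIE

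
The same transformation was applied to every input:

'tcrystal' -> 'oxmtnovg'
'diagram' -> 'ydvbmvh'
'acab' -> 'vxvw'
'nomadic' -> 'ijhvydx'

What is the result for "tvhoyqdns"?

The transformation: shift every letter 5 places backward in the alphabet (wrapping around).
So "tvhoyqdns" becomes "oqcjtlyin".

oqcjtlyin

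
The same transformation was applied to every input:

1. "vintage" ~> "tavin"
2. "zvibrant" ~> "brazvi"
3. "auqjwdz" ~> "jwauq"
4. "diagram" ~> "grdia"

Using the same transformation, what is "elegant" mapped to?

Rule — delete the last 2 characters, then move the first 3 characters to the end (rotate left by 3).
"elegant" → "elega" → "gaele".

gaele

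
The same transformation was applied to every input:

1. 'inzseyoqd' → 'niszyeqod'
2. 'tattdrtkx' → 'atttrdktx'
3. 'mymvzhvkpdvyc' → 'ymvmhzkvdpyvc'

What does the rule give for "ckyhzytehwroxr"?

kchyyzetwhorrx

The pattern: swap each adjacent pair of characters (1↔2, 3↔4, ...).
So "ckyhzytehwroxr" becomes "kchyyzetwhorrx".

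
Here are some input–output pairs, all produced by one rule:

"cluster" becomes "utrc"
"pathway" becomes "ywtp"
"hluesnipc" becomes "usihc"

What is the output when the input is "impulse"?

plie

Looking at the pairs, the operation is to keep every other character starting from the first (positions 1st, 3rd, 5th, ...), then sort the characters into reverse alphabetical order.
Starting from "impulse": after the first operation, "iple"; after the second, "plie".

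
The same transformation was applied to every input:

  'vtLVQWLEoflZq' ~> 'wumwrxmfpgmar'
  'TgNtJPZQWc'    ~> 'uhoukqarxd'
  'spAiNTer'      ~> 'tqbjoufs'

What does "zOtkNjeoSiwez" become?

apulokfptjxfa

The transformation: shift every letter 1 place forward in the alphabet (wrapping around), then convert every letter to lowercase.
"zOtkNjeoSiwez" → "aPulOkfpTjxfa" → "apulokfptjxfa".
(Check on "vtLVQWLEoflZq": → "wuMWRXMFpgmAr" → "wumwrxmfpgmar" ✓)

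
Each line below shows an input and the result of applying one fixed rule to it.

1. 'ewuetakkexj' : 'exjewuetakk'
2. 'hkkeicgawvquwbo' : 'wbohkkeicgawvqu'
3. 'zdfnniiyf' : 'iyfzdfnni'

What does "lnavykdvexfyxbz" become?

xbzlnavykdvexfy

Looking at the pairs, the operation is to move the last 3 characters to the front (rotate right by 3).
On "lnavykdvexfyxbz" that produces "xbzlnavykdvexfy".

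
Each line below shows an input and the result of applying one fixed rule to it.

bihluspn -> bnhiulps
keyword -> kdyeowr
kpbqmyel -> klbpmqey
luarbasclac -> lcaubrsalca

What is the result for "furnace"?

feruanc

Rule — move the last character to the front, then swap each adjacent pair of characters (1↔2, 3↔4, ...).
For "furnace", step one produces "efurnac"; step two turns that into "feruanc".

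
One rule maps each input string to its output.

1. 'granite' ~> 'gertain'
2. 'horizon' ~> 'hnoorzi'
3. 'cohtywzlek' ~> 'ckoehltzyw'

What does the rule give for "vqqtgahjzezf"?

Rule — take characters alternately from the front and the back (1st, last, 2nd, 2nd-last, ...).
For "vqqtgahjzezf" the result is "vfqzqetzgjah".

vfqzqetzgjah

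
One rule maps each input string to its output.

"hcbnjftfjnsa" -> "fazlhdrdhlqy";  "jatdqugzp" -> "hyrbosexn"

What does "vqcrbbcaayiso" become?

toapzzayywgqm

The transformation: shift every letter 2 places backward in the alphabet (wrapping around).
So "vqcrbbcaayiso" becomes "toapzzayywgqm".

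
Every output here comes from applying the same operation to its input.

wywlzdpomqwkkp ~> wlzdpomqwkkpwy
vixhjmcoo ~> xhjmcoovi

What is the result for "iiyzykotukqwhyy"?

Each output is the input with this applied: move the first 2 characters to the end (rotate left by 2).
Applying that to "iiyzykotukqwhyy" gives "yzykotukqwhyyii".

yzykotukqwhyyii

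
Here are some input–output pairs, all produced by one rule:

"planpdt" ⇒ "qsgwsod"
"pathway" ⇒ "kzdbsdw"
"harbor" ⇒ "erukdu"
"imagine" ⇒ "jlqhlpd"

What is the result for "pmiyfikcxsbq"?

Rule — move the first 3 characters to the end (rotate left by 3), then shift every letter 3 places forward in the alphabet (wrapping around).
"pmiyfikcxsbq" → "yfikcxsbqpmi" → "bilnfavetspl".

bilnfavetspl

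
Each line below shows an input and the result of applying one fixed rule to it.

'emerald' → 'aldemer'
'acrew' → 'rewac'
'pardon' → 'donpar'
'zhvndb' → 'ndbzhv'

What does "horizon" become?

What's happening: move the last 3 characters to the front (rotate right by 3).
So "horizon" becomes "zonhori".

zonhori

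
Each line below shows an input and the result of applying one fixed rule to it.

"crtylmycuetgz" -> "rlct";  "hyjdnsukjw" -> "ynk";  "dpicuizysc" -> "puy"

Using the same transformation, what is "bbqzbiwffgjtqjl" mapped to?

bbfjj

In each case the input is transformed by: keep one character in every 3, starting at position 2 (positions 2nd, 5th, 8th, ...).
Doing the same to "bbqzbiwffgjtqjl": "bbfjj".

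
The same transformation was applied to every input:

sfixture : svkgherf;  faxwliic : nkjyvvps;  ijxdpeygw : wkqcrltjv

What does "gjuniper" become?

The transformation: move the first character to the end, then shift every letter 13 places forward in the alphabet (wrapping around) — i.e. ROT13.
On "gjuniper": the first step gives "juniperg", and the second then gives "whavcret".

whavcret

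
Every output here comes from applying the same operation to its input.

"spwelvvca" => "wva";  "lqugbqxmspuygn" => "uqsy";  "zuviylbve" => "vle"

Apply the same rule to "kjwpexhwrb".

The transformation: keep one character in every 3, starting at position 3 (positions 3rd, 6th, 9th, ...).
Applying that to "kjwpexhwrb" gives "wxr".

wxr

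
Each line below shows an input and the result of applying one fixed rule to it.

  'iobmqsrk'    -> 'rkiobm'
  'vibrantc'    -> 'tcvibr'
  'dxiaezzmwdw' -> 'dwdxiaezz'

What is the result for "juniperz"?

The rule is to move the last 2 characters to the front (rotate right by 2), then delete the last 2 characters.
Starting from "juniperz": after the first operation, "rzjunipe"; after the second, "rzjuni".

rzjuni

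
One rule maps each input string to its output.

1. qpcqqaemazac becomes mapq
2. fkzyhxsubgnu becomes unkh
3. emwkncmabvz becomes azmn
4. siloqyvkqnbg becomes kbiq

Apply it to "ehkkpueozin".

onhp

The pattern: keep one character in every 3, starting at position 2 (positions 2nd, 5th, 8th, ...), then swap the front and back halves of the string.
Applying both steps to "ehkkpueozin": "hpon", then "onhp".
(Check on "fkzyhxsubgnu": → "khun" → "unkh" ✓)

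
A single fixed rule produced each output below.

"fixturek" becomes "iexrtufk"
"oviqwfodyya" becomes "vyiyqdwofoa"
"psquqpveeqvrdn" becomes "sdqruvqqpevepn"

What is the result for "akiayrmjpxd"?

In each case the input is transformed by: take characters alternately from the front and the back (1st, last, 2nd, 2nd-last, ...), then move the first 2 characters to the end (rotate left by 2).
On "akiayrmjpxd" that produces "kxipajymrad".

kxipajymrad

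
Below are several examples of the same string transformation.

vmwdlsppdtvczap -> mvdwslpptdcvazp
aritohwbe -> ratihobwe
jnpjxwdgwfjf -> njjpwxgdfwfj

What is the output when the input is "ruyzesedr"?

In each case the input is transformed by: swap each adjacent pair of characters (1↔2, 3↔4, ...).
On "ruyzesedr" that produces "urzyseder".

urzyseder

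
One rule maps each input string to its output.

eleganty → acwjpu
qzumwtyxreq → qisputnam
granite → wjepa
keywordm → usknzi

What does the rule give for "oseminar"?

aiejwn

Each output is the input with this applied: delete the first 2 characters, then shift every letter 4 places backward in the alphabet (wrapping around).
"oseminar" → "aiejwn".
(Check on "granite": → "anite" → "wjepa" ✓)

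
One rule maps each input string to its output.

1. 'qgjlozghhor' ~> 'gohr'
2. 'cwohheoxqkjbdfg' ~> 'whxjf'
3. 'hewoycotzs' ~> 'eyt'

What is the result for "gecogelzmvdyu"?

egzd

The transformation: keep one character in every 3, starting at position 2 (positions 2nd, 5th, 8th, ...).
On "gecogelzmvdyu" that produces "egzd".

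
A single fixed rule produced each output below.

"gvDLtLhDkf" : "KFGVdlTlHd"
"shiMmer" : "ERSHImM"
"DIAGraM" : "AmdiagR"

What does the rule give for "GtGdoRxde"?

DEgTgDOrX

The pattern: flip the case of every letter, then move the last 2 characters to the front (rotate right by 2).
Starting from "GtGdoRxde": after the first operation, "gTgDOrXDE"; after the second, "DEgTgDOrX".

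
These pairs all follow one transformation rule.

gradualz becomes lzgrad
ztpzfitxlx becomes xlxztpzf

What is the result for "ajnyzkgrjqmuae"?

The rule is to swap the front and back halves of the string, then delete the first 2 characters.
Applying both steps to "ajnyzkgrjqmuae": "rjqmuaeajnyzkg", then "qmuaeajnyzkg".

qmuaeajnyzkg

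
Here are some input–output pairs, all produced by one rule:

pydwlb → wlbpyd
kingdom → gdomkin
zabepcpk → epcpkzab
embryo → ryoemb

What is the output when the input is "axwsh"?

shaxw

In each case the input is transformed by: move the first 3 characters to the end (rotate left by 3).
Doing the same to "axwsh": "shaxw".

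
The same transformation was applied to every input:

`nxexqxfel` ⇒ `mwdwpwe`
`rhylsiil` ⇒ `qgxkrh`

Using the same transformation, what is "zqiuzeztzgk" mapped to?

yphtydysy

Looking at the pairs, the operation is to shift every letter 1 place backward in the alphabet (wrapping around), then delete the last 2 characters.
On "zqiuzeztzgk": the first step gives "yphtydysyfj", and the second then gives "yphtydysy".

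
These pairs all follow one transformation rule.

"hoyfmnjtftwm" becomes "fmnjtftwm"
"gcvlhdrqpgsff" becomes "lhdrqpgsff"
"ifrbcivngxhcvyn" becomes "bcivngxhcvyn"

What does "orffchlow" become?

fchlow

The rule is to delete the first 3 characters.
So "orffchlow" becomes "fchlow".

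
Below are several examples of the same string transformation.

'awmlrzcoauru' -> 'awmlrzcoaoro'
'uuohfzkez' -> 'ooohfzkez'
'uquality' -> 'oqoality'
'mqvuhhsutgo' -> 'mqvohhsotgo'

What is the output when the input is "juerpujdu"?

joerpojdo

In each case the input is transformed by: replace every "u" with "o".
On "juerpujdu" that produces "joerpojdo".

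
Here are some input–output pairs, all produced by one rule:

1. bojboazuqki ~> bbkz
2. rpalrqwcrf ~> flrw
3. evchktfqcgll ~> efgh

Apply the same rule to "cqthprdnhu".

cdhu

Looking at the pairs, the operation is to keep one character in every 3, starting at position 1 (positions 1st, 4th, 7th, ...), then sort the characters into alphabetical order.
Working it through for "cqthprdnhu": intermediate "chdu", final "cdhu".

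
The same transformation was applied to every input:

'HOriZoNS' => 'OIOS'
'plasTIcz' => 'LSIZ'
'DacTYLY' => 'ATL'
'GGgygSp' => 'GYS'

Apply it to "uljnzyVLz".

Rule — keep every other character starting from the second (positions 2nd, 4th, 6th, ...), then convert every letter to uppercase.
Applying both steps to "uljnzyVLz": "lnyL", then "LNYL".
(Check on "HOriZoNS": → "OioS" → "OIOS" ✓)

LNYL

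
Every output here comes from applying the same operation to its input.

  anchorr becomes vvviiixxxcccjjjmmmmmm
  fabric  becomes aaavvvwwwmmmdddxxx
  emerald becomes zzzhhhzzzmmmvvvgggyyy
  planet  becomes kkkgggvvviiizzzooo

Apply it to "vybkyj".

What's happening: repeat every character 3 times, then shift every letter 5 places backward in the alphabet (wrapping around).
Working it through for "vybkyj": intermediate "vvvyyybbbkkkyyyjjj", final "qqqtttwwwfffttteee".

qqqtttwwwfffttteee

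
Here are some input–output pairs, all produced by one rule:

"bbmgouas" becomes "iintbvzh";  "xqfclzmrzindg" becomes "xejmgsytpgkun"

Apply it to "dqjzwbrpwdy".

xkgqidwykdf

Each output is the input with this applied: shift every letter 7 places forward in the alphabet (wrapping around), then swap each adjacent pair of characters (1↔2, 3↔4, ...).
Applying that to "dqjzwbrpwdy" gives "xkgqidwykdf".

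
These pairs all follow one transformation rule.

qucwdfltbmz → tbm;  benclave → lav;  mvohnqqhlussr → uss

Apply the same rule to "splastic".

Rule — move the last character to the front, then keep only the last 3 characters.
Starting from "splastic": after the first operation, "csplasti"; after the second, "sti".

sti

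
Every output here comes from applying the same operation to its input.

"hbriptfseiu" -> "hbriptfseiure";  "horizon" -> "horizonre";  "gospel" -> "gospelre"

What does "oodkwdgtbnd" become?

oodkwdgtbndre

The rule is to append "re".
On "oodkwdgtbnd" that produces "oodkwdgtbndre".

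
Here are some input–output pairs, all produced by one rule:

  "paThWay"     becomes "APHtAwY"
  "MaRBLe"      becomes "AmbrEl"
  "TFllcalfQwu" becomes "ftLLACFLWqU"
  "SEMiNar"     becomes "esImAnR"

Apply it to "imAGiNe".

The pattern: flip the case of every letter, then swap each adjacent pair of characters (1↔2, 3↔4, ...).
On "imAGiNe": the first step gives "IMagInE", and the second then gives "MIganIE".

MIganIE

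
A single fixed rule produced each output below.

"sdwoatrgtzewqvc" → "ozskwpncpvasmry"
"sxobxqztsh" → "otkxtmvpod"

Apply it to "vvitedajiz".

rrepazwfev

The pattern: shift every letter 4 places backward in the alphabet (wrapping around).
Doing the same to "vvitedajiz": "rrepazwfev".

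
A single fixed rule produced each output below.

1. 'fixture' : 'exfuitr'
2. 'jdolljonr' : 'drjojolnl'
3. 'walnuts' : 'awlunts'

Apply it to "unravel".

aveulrn

Rule — sort the characters into alphabetical order, then take characters alternately from the front and the back (1st, last, 2nd, 2nd-last, ...).
For "unravel" the result is "aveulrn".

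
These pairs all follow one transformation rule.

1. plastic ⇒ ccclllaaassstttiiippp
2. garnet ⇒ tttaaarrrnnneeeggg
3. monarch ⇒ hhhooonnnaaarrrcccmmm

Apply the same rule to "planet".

tttlllaaannneeeppp

Each output is the input with this applied: swap the first and last characters, then repeat every character 3 times.
Working it through for "planet": intermediate "tlanep", final "tttlllaaannneeeppp".
(Check on "plastic": → "clastip" → "ccclllaaassstttiiippp" ✓)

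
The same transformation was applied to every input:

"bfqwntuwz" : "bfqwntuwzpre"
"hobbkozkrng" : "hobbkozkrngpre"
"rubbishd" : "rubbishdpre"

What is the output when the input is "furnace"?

The rule is to append "pre".
Doing the same to "furnace": "furnacepre".

furnacepre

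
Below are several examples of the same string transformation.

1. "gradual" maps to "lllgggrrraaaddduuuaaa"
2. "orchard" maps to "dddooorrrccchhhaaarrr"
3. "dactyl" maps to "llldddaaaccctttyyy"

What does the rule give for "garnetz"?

zzzgggaaarrrnnneeettt

What's happening: repeat every character 3 times, then move the last 3 characters to the front (rotate right by 3).
On "garnetz": the first step gives "gggaaarrrnnneeetttzzz", and the second then gives "zzzgggaaarrrnnneeettt".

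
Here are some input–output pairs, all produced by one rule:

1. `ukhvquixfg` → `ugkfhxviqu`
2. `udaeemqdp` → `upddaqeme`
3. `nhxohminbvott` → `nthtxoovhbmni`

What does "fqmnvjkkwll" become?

flqlmwnkvkj

Looking at the pairs, the operation is to take characters alternately from the front and the back (1st, last, 2nd, 2nd-last, ...).
"fqmnvjkkwll" → "flqlmwnkvkj".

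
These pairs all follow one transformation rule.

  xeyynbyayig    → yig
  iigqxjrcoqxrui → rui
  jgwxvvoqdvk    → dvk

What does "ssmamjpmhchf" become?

In each case the input is transformed by: keep only the last 3 characters.
Applying that to "ssmamjpmhchf" gives "chf".

chf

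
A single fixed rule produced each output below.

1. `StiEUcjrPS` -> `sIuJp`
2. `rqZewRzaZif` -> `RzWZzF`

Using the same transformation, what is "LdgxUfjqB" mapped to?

Each output is the input with this applied: flip the case of every letter, then keep every other character starting from the first (positions 1st, 3rd, 5th, ...).
For "LdgxUfjqB", step one produces "lDGXuFJQb"; step two turns that into "lGuJb".

lGuJb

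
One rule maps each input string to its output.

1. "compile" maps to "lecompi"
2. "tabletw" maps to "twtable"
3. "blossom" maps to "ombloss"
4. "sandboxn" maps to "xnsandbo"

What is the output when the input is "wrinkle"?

lewrink

What's happening: move the last 2 characters to the front (rotate right by 2).
For "wrinkle" the result is "lewrink".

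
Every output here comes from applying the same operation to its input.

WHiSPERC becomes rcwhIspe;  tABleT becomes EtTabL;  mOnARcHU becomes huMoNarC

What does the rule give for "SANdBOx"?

oXsanDb

The pattern: move the last 2 characters to the front (rotate right by 2), then flip the case of every letter.
For "SANdBOx", step one produces "OxSANdB"; step two turns that into "oXsanDb".
(Check on "tABleT": → "eTtABl" → "EtTabL" ✓)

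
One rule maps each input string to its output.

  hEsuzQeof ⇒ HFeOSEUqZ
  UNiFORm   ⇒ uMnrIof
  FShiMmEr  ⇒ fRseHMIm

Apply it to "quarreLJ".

QjUlAERR

Looking at the pairs, the operation is to flip the case of every letter, then take characters alternately from the front and the back (1st, last, 2nd, 2nd-last, ...).
Applying both steps to "quarreLJ": "QUARRElj", then "QjUlAERR".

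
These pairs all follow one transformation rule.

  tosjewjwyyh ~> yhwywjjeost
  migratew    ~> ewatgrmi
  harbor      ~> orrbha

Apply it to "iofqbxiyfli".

liyfxiqbofi

Looking at the pairs, the operation is to reverse the string, then swap each adjacent pair of characters (1↔2, 3↔4, ...).
Starting from "iofqbxiyfli": after the first operation, "ilfyixbqfoi"; after the second, "liyfxiqbofi".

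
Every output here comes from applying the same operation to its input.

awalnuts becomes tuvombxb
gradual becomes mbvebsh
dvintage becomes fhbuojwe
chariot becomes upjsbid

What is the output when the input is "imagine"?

fojhbnj

Looking at the pairs, the operation is to shift every letter 1 place forward in the alphabet (wrapping around), then reverse the string.
"imagine" → "jnbhjof" → "fojhbnj".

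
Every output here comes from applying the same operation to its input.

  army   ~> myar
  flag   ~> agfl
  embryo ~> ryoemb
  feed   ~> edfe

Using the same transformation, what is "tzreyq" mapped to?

The transformation: swap the front and back halves of the string.
"tzreyq" → "eyqtzr".

eyqtzr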